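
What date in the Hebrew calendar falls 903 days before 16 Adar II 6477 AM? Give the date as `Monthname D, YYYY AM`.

Tishrei 1, 6475 AM

Counting 903 days back from JDN 2713504 reaches JDN 2712601, which is Tishrei 1, 6475 AM.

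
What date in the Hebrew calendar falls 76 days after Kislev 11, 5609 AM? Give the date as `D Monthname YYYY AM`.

28 Shevat 5609 AM

The starting date is JDN 2396368; 2396368 + 76 = 2396444.
JDN 2396444 corresponds to 28 Shevat 5609 AM.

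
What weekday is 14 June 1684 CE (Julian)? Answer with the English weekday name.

This is JDN 2336304 (24 June 1684 Gregorian).
JDN 2336304 mod 7 = 5, and JDN 0 was a Monday, so this is a Saturday.

Saturday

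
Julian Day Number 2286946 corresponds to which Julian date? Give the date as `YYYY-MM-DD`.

The proleptic Gregorian equivalent of JDN 2286946 is 6 May 1549.
In the Julian calendar that day is 1549-04-26.

1549-04-26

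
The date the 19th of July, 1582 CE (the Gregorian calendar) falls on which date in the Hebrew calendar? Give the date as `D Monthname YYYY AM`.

Julian Day Number of the source date = 2299073.
Converting JDN 2299073 to the Hebrew calendar gives 19 Tammuz 5342 AM.

19 Tammuz 5342 AM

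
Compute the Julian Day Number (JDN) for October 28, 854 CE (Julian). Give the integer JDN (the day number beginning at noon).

In the proleptic Gregorian calendar the same day is 1 November 854.
JDN 2451545 is 1 January 2000 CE (Gregorian); the target day is −418263 days from there, so JDN = 2033282.

2033282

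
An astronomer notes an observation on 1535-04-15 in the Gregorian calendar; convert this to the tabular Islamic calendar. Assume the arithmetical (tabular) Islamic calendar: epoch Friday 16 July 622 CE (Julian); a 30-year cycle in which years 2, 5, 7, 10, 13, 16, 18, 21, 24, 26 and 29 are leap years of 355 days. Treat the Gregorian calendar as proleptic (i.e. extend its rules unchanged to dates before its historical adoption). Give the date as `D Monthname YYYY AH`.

Julian Day Number of the source date = 2281811.
Converting JDN 2281811 to the tabular Islamic calendar gives 1 Shawwal 941 AH.

1 Shawwal 941 AH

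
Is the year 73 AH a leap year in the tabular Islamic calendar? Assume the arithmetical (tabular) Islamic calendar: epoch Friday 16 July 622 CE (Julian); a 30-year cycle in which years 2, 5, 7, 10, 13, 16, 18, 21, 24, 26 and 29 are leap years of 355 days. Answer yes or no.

Year 73 AH is year 13 of its 30-year cycle; leap positions are 2, 5, 7, 10, 13, 16, 18, 21, 24, 26, 29, so it is a leap year (355 days).

yes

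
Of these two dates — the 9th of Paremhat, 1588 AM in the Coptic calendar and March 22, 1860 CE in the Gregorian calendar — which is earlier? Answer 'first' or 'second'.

First date → JDN 2404870; second date → JDN 2400492.
JDN 2400492 < JDN 2404870, so the second date is earlier.

second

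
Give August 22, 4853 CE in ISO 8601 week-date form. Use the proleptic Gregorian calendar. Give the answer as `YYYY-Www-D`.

4853-W34-5

The weekday is Friday (ISO weekday 5).
That Friday belongs to ISO week 34 of ISO year 4853.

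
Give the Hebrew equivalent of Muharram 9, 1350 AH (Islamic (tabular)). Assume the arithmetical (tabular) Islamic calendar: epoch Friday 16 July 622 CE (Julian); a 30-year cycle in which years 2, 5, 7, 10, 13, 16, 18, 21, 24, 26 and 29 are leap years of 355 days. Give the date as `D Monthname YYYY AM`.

11 Sivan 5691 AM

Julian Day Number of the source date = 2426489.
Converting JDN 2426489 to the Hebrew calendar gives 11 Sivan 5691 AM.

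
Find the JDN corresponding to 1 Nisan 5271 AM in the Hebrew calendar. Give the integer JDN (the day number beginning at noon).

2273039

In the proleptic Gregorian calendar the same day is 9 April 1511.
JDN 2299161 is 15 October 1582 CE (Gregorian); the target day is −26122 days from there, so JDN = 2273039.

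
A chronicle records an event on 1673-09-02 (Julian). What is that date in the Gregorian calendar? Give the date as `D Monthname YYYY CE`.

For dates in this range the Gregorian date is 10 days ahead of the Julian.
2 September 1673 Julian + 10 days → 12 September 1673 Gregorian.

12 September 1673 CE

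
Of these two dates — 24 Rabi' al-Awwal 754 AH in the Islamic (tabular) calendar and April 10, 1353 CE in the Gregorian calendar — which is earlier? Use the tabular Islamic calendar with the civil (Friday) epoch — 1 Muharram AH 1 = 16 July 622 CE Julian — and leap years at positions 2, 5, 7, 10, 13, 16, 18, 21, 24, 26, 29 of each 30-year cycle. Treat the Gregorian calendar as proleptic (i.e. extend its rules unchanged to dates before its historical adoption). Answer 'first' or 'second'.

First date → JDN 2215360; second date → JDN 2215333.
JDN 2215333 < JDN 2215360, so the second date is earlier.

second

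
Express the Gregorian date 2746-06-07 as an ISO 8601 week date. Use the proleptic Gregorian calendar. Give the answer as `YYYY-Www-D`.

The weekday is Friday (ISO weekday 5).
That Friday belongs to ISO week 23 of ISO year 2746.

2746-W23-5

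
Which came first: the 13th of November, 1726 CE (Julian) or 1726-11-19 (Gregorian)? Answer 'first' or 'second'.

second

Converting both to JDN: 2351796 vs 2351791; the smaller is the second.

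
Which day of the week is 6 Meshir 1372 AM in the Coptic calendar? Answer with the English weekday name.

Friday

Equivalently 11 February 1656 Gregorian, JDN 2325943.
Since JDN mod 7 = 4 (0 = Monday), the day is Friday.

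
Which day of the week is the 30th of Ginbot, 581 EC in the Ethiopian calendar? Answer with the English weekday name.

Wednesday

Equivalently 27 May 589 Gregorian, JDN 1936335.
JDN 1936335 mod 7 = 2, and JDN 0 was a Monday, so this is a Wednesday.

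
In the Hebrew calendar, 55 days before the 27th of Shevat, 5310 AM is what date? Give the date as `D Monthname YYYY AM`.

JDN of the 27th of Shevat, 5310 AM = 2287239.
2287239 − 55 = 2287184.
JDN 2287184 in the Hebrew calendar is 1 Tevet 5310 AM.

1 Tevet 5310 AM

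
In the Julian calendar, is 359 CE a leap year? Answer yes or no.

359 mod 4 = 3, so it is a common year in the Julian calendar.

no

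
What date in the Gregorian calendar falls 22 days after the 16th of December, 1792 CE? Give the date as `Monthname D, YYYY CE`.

January 7, 1793 CE

Counting 22 days forward from JDN 2375925 reaches JDN 2375947, which is January 7, 1793 CE.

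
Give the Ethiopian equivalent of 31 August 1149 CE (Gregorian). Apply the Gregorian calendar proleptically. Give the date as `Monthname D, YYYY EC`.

Pagume 1, 1141 EC

Julian Day Number of the source date = 2140966.
Converting JDN 2140966 to the Ethiopian calendar gives 1 Pagume 1141 EC.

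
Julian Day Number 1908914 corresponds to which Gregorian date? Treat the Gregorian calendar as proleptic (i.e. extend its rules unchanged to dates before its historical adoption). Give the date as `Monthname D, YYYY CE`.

JDN 2451545 is 1 Jan 2000; 1908914 is −542631 days from there.

April 30, 514 CE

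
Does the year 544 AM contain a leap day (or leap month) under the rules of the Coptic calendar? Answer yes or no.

no

544 mod 4 = 0; in the Coptic calendar a year is leap when year mod 4 = 3, so it is a common year.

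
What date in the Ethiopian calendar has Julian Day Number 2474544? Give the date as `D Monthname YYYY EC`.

11 Tahsas 2055 EC

The Gregorian equivalent of JDN 2474544 is 20 December 2062.
In the Ethiopian calendar that day is 11 Tahsas 2055 EC.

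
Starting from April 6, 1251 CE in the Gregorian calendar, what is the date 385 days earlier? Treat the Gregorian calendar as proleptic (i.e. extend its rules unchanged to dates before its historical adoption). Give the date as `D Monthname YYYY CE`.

Counting 385 days back from JDN 2178074 reaches JDN 2177689, which is 17 March 1250 CE.

17 March 1250 CE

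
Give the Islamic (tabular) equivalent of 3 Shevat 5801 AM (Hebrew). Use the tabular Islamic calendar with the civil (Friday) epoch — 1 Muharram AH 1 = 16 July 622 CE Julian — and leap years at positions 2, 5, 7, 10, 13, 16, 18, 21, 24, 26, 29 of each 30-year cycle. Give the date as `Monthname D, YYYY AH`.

Julian Day Number of the source date = 2466525.
Converting JDN 2466525 to the tabular Islamic calendar gives 2 Muharram 1463 AH.

Muharram 2, 1463 AH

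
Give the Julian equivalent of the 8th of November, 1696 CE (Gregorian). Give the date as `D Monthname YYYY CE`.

29 October 1696 CE

For dates in this range the Gregorian date is 10 days ahead of the Julian.
8 November 1696 Gregorian − 10 days → 29 October 1696 Julian.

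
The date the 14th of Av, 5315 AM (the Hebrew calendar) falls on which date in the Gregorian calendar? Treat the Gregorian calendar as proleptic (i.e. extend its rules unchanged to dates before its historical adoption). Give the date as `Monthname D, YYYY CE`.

August 11, 1555 CE

Both dates share Julian Day Number 2289234; in the Gregorian calendar that is 11 August 1555 CE.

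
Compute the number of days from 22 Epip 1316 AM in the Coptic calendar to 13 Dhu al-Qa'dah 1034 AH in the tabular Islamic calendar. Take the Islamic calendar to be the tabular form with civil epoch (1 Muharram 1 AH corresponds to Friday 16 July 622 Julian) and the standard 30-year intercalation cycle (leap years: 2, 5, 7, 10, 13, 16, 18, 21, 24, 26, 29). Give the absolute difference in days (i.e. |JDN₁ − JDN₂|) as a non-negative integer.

9153

First date → JDN 2305655; second date → JDN 2314808.
The interval is |2305655 − 2314808| = 9153 days.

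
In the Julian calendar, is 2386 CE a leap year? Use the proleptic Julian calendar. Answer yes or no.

2386 mod 4 = 2, so it is a common year in the Julian calendar.

no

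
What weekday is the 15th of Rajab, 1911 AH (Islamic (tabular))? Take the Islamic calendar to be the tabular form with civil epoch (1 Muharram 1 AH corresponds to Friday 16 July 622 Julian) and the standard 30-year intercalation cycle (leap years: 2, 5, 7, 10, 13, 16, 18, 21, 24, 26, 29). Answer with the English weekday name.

Wednesday

In the Gregorian calendar this is 11 March 2476 (JDN 2625471).
Since JDN mod 7 = 2 (0 = Monday), the day is Wednesday.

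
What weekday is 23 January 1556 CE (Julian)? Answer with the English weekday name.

This is JDN 2289409 (2 February 1556 Gregorian).
2289409 ≡ 3 (mod 7); counting from Monday = 0 gives Thursday.

Thursday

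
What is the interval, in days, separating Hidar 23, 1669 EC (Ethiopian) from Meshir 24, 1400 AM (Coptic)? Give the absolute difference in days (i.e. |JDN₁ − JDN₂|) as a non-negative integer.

First date → JDN 2333540; second date → JDN 2336188.
The interval is |2333540 − 2336188| = 2648 days.

2648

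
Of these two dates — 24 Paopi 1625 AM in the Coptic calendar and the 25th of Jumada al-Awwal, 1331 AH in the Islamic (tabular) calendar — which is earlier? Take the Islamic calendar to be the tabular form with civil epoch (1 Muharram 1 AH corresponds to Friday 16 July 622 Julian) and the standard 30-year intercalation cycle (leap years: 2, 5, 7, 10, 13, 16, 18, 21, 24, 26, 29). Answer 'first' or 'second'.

first

The two dates have Julian Day Numbers 2418249 and 2419890 respectively.
Since 2418249 < 2419890, the first date comes first.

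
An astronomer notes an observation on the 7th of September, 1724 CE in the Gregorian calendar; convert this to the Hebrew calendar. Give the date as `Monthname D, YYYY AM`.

Julian Day Number of the source date = 2350988.
Converting JDN 2350988 to the Hebrew calendar gives 19 Elul 5484 AM.

Elul 19, 5484 AM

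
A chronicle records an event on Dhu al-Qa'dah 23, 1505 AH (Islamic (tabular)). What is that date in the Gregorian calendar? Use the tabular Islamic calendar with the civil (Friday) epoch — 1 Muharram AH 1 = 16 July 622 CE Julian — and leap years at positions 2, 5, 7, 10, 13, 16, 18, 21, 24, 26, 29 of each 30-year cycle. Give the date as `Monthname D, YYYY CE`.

August 17, 2082 CE

Julian Day Number of the source date = 2481724.
Converting JDN 2481724 to the Gregorian calendar gives 17 August 2082 CE.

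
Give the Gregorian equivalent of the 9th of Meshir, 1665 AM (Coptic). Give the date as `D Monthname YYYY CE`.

Julian Day Number of the source date = 2432964.
Converting JDN 2432964 to the Gregorian calendar gives 16 February 1949 CE.

16 February 1949 CE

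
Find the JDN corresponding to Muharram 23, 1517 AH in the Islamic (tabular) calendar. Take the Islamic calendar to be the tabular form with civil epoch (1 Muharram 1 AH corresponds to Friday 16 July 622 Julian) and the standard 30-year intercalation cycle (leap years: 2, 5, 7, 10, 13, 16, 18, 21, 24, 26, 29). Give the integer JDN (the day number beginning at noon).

Equivalently 18 June 2093 (Gregorian).
JDN 2299161 is 15 October 1582 CE (Gregorian); the target day is +186521 days from there, so JDN = 2485682.

2485682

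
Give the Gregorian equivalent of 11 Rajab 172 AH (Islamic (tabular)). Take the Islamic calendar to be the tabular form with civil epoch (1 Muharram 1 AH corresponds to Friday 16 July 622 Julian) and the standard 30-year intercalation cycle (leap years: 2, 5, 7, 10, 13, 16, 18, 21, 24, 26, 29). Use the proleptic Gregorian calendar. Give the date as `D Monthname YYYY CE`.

19 December 788 CE

Julian Day Number of the source date = 2009224.
Converting JDN 2009224 to the Gregorian calendar gives 19 December 788 CE.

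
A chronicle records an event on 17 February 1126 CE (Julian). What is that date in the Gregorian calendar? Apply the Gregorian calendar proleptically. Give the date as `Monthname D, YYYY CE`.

The Julian–Gregorian offset here is 7 days (Julian trailing).
17 February 1126 Julian + 7 days → 24 February 1126 Gregorian.

February 24, 1126 CE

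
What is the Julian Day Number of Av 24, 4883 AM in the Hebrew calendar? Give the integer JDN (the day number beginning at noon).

2131462

Equivalently 24 August 1123 (proleptic Gregorian).
JDN 2400001 is 17 November 1858 CE (Gregorian), MJD 0; the target day is −268539 days from there, so JDN = 2131462.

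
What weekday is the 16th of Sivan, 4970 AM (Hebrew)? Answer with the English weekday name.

Wednesday

Equivalently 16 June 1210 Gregorian, JDN 2163170.
JDN 2163170 mod 7 = 2, and JDN 0 was a Monday, so this is a Wednesday.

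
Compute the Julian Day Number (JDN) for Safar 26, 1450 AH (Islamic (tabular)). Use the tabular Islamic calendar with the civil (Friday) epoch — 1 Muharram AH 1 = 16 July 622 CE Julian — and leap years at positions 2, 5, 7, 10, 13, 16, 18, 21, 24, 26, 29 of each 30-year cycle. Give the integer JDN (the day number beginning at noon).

In the Gregorian calendar the same day is 19 July 2028.
JDN 2451545 is 1 January 2000 CE (Gregorian); the target day is +10427 days from there, so JDN = 2461972.

2461972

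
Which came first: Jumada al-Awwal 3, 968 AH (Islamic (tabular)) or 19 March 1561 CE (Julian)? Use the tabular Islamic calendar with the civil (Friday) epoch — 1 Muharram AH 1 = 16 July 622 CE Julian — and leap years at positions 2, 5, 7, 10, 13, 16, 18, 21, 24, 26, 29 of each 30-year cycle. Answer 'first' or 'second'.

first

The two dates have Julian Day Numbers 2291233 and 2291291 respectively.
Since 2291233 < 2291291, the first date comes first.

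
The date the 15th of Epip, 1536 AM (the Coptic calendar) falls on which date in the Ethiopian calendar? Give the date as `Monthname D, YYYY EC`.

Hamle 15, 1812 EC

Both dates share Julian Day Number 2386003; in the Ethiopian calendar that is 15 Hamle 1812 EC.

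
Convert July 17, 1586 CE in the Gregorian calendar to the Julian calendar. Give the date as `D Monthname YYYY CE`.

7 July 1586 CE

The Julian–Gregorian offset here is 10 days (Julian trailing).
17 July 1586 Gregorian − 10 days → 7 July 1586 Julian.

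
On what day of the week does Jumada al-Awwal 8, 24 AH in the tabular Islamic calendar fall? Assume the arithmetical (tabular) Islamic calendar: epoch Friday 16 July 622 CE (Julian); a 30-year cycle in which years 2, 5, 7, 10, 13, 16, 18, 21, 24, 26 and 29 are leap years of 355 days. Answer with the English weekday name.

In the proleptic Gregorian calendar this is 15 March 645 (JDN 1956715).
1956715 ≡ 5 (mod 7); counting from Monday = 0 gives Saturday.

Saturday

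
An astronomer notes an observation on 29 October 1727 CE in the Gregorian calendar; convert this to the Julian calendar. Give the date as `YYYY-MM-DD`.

For dates in this range the Gregorian date is 11 days ahead of the Julian.
29 October 1727 Gregorian − 11 days → 18 October 1727 Julian.

1727-10-18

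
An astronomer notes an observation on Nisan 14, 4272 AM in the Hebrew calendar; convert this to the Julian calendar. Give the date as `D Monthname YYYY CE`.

The source date corresponds to 19 March 512 in the proleptic Gregorian calendar (JDN 1908142).
That day falls on 17 March 512 CE in the Julian calendar.

17 March 512 CE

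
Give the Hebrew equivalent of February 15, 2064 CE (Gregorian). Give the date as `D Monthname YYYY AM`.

28 Shevat 5824 AM

Both dates share Julian Day Number 2474966; in the Hebrew calendar that is 28 Shevat 5824 AM.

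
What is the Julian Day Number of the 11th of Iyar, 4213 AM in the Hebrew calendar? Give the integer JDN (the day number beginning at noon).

In the proleptic Gregorian calendar the same day is 6 May 453.
JDN 2451545 is 1 January 2000 CE (Gregorian); the target day is −564904 days from there, so JDN = 1886641.

1886641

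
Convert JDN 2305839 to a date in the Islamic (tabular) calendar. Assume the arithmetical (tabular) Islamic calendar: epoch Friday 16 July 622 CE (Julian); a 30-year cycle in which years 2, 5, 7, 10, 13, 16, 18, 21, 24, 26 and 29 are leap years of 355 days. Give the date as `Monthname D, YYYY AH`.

JDN 2305839 is 26 January 1601 in the Gregorian calendar.
In the tabular Islamic calendar that day is Rajab 21, 1009 AH.

Rajab 21, 1009 AH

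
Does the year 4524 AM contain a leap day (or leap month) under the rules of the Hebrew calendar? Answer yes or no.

Hebrew year 4524 is year 2 of its 19-year Metonic cycle; leap years are at positions 3, 6, 8, 11, 14, 17, 19, so it is a common year (12 months).

no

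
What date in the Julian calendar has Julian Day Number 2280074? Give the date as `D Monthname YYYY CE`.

3 July 1530 CE

JDN 2280074 is 13 July 1530 in the proleptic Gregorian calendar.
In the Julian calendar that day is 3 July 1530 CE.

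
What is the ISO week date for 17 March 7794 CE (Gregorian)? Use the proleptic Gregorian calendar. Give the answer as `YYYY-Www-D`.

The weekday is Monday (ISO weekday 1).
That Monday belongs to ISO week 12 of ISO year 7794.

7794-W12-1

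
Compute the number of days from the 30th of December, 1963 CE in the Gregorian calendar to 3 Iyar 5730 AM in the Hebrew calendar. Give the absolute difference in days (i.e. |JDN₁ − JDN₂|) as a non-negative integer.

JDN of the first date = 2438394.
JDN of the second date = 2440716.
|2440716 − 2438394| = 2322.

2322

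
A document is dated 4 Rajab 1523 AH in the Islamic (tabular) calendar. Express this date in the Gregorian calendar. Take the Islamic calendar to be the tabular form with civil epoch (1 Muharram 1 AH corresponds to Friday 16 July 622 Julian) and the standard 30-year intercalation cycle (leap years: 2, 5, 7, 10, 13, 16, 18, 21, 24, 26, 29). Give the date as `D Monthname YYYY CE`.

Both dates share Julian Day Number 2487966; in the Gregorian calendar that is 19 September 2099 CE.

19 September 2099 CE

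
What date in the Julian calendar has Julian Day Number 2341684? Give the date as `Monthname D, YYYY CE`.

The Gregorian equivalent of JDN 2341684 is 18 March 1699.
In the Julian calendar that day is March 8, 1699 CE.

March 8, 1699 CE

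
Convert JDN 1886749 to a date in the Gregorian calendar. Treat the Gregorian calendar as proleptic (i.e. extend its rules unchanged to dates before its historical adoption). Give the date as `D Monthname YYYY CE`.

22 August 453 CE

Counting from JDN 2299161 = 15 Oct 1582 gives an offset of -412412 days.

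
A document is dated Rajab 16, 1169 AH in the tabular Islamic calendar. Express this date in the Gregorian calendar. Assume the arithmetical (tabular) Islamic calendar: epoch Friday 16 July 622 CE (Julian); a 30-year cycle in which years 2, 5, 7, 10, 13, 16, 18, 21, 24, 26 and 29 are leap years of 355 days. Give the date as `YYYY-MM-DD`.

1756-04-16

Both dates share Julian Day Number 2362532; in the Gregorian calendar that is 16 April 1756 CE.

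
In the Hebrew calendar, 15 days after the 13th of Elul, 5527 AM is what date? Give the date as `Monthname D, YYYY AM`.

Elul 28, 5527 AM

JDN of the 13th of Elul, 5527 AM = 2366693.
2366693 + 15 = 2366708.
JDN 2366708 in the Hebrew calendar is Elul 28, 5527 AM.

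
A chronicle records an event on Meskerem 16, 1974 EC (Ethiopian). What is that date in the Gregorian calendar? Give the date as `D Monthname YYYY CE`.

Both dates share Julian Day Number 2444874; in the Gregorian calendar that is 26 September 1981 CE.

26 September 1981 CE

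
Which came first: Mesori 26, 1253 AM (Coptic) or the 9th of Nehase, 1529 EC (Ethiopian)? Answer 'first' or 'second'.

The two dates have Julian Day Numbers 2282678 and 2282661 respectively.
Since 2282661 < 2282678, the second date comes first.

second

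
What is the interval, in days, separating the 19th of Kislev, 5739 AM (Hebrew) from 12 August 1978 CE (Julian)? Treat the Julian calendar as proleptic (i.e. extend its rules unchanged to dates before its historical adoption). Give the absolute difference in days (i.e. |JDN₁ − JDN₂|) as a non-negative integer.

116

First date → JDN 2443862; second date → JDN 2443746.
The interval is |2443862 − 2443746| = 116 days.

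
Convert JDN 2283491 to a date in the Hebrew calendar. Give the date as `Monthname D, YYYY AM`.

Cheshvan 29, 5300 AM

JDN 2283491 is 20 November 1539 in the proleptic Gregorian calendar.
In the Hebrew calendar that day is Cheshvan 29, 5300 AM.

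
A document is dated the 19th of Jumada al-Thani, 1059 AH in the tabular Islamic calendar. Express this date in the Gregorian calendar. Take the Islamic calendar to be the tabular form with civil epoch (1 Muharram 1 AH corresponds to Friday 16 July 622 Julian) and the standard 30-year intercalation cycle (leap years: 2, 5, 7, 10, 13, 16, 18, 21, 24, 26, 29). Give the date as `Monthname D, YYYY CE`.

June 30, 1649 CE

Julian Day Number of the source date = 2323526.
Converting JDN 2323526 to the Gregorian calendar gives 30 June 1649 CE.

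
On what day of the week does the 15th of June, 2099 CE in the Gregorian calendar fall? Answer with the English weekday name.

2487870 ≡ 0 (mod 7); counting from Monday = 0 gives Monday.

Monday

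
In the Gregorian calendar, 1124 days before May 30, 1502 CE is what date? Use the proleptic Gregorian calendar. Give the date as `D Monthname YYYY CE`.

Counting 1124 days back from JDN 2269803 reaches JDN 2268679, which is 1 May 1499 CE.

1 May 1499 CE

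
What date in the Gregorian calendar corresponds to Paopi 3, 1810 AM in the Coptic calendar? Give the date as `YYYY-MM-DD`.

2093-10-13

Julian Day Number of the source date = 2485799.
Converting JDN 2485799 to the Gregorian calendar gives 13 October 2093 CE.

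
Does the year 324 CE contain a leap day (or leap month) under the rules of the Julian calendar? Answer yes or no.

yes

324 mod 4 = 0, so it is a leap year in the Julian calendar.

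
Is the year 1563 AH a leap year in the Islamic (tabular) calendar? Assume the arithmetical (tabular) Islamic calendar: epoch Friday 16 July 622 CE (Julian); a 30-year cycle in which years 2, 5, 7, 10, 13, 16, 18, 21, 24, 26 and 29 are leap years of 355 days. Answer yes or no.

no

Year 1563 AH is year 3 of its 30-year cycle; leap positions are 2, 5, 7, 10, 13, 16, 18, 21, 24, 26, 29, so it is a common year (354 days).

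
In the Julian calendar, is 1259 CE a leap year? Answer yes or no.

1259 mod 4 = 3, so it is a common year in the Julian calendar.

no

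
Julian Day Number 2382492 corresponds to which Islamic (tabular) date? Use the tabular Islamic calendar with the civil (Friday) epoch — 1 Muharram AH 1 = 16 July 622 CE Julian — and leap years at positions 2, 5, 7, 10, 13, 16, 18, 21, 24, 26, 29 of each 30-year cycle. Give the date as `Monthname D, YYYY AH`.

Dhu al-Qa'dah 13, 1225 AH

The Gregorian equivalent of JDN 2382492 is 10 December 1810.
In the tabular Islamic calendar that day is Dhu al-Qa'dah 13, 1225 AH.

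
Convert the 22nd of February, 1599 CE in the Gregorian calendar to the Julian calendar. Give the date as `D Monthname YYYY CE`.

12 February 1599 CE

The Julian–Gregorian offset here is 10 days (Julian trailing).
22 February 1599 Gregorian − 10 days → 12 February 1599 Julian.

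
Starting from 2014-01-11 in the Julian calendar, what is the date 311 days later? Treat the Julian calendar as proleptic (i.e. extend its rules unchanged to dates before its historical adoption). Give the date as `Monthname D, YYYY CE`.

November 18, 2014 CE

The starting date is JDN 2456682; 2456682 + 311 = 2456993.
JDN 2456993 corresponds to November 18, 2014 CE.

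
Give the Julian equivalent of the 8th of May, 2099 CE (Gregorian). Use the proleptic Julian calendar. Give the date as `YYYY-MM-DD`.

At this point the Julian calendar is 13 days behind the Gregorian.
8 May 2099 Gregorian − 13 days → 25 April 2099 Julian.

2099-04-25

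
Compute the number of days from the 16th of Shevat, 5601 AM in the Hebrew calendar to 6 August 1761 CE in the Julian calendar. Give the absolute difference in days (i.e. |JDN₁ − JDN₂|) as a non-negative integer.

29028

JDN of the first date = 2393509.
JDN of the second date = 2364481.
|2364481 − 2393509| = 29028.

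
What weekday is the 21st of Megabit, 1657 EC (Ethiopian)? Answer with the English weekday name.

Friday

This is JDN 2329275 (27 March 1665 Gregorian).
2329275 ≡ 4 (mod 7); counting from Monday = 0 gives Friday.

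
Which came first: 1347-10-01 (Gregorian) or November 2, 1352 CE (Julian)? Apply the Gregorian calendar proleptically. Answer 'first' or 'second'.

Converting both to JDN: 2213315 vs 2215182; the smaller is the first.

first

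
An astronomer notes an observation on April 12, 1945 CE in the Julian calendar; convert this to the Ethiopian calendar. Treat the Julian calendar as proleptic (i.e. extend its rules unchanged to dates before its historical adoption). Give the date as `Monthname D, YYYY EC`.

Both dates share Julian Day Number 2431571; in the Ethiopian calendar that is 17 Miyazya 1937 EC.

Miyazya 17, 1937 EC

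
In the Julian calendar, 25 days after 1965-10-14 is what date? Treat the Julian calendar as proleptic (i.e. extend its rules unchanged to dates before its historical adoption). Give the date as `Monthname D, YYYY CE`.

November 8, 1965 CE

The starting date is JDN 2439061; 2439061 + 25 = 2439086.
JDN 2439086 corresponds to November 8, 1965 CE.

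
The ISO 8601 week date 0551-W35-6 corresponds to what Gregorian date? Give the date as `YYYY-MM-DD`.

0551-09-04

ISO week 1 of 551 is the week containing the first Thursday of 551.
Week 35, day 6 (Saturday) lands on 0551-09-04.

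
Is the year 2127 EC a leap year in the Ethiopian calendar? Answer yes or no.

2127 mod 4 = 3; in the Ethiopian calendar a year is leap when year mod 4 = 3, so it is a leap year.

yes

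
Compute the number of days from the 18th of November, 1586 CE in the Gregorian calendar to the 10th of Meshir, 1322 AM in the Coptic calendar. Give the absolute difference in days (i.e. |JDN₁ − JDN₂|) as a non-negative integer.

7028

First date → JDN 2300656; second date → JDN 2307684.
The interval is |2300656 − 2307684| = 7028 days.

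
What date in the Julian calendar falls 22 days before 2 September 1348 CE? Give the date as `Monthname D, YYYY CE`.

JDN of 2 September 1348 CE = 2213660.
2213660 − 22 = 2213638.
JDN 2213638 in the Julian calendar is August 11, 1348 CE.

August 11, 1348 CE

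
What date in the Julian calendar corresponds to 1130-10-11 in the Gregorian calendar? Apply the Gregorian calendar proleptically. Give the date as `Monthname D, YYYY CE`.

For dates in this range the Gregorian date is 7 days ahead of the Julian.
11 October 1130 Gregorian − 7 days → 4 October 1130 Julian.

October 4, 1130 CE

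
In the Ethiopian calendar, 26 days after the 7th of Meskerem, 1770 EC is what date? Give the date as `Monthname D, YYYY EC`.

Tikimt 3, 1770 EC

The starting date is JDN 2370354; 2370354 + 26 = 2370380.
JDN 2370380 corresponds to Tikimt 3, 1770 EC.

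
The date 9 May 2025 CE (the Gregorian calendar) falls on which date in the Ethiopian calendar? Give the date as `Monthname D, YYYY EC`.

Julian Day Number of the source date = 2460805.
Converting JDN 2460805 to the Ethiopian calendar gives 1 Ginbot 2017 EC.

Ginbot 1, 2017 EC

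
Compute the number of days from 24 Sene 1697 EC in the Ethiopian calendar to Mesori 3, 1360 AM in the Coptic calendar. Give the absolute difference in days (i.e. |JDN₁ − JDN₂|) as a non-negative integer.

22241

First date → JDN 2343978; second date → JDN 2321737.
The interval is |2343978 − 2321737| = 22241 days.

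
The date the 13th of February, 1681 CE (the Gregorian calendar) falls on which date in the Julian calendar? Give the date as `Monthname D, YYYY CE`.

February 3, 1681 CE

For dates in this range the Gregorian date is 10 days ahead of the Julian.
13 February 1681 Gregorian − 10 days → 3 February 1681 Julian.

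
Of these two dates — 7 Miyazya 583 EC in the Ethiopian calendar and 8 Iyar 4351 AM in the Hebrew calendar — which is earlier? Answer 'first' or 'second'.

first

Converting both to JDN: 1937012 vs 1937047; the smaller is the first.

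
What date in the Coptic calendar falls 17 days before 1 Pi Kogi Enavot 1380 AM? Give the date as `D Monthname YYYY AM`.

JDN of 1 Pi Kogi Enavot 1380 AM = 2329070.
2329070 − 17 = 2329053.
JDN 2329053 in the Coptic calendar is 14 Mesori 1380 AM.

14 Mesori 1380 AM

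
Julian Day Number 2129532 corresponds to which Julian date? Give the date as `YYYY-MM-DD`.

The proleptic Gregorian equivalent of JDN 2129532 is 12 May 1118.
In the Julian calendar that day is 1118-05-05.

1118-05-05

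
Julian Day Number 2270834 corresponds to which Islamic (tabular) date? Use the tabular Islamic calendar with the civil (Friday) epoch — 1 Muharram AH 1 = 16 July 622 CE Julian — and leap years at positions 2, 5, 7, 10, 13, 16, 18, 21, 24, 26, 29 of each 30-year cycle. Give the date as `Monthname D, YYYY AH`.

JDN 2270834 is 26 March 1505 in the proleptic Gregorian calendar.
In the tabular Islamic calendar that day is Shawwal 10, 910 AH.

Shawwal 10, 910 AH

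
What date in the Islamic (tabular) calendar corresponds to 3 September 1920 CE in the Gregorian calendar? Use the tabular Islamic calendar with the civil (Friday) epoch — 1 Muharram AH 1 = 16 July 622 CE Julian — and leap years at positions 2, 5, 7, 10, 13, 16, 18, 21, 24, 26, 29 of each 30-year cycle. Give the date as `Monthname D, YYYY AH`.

Both dates share Julian Day Number 2422571; in the tabular Islamic calendar that is 19 Dhu al-Hijjah 1338 AH.

Dhu al-Hijjah 19, 1338 AH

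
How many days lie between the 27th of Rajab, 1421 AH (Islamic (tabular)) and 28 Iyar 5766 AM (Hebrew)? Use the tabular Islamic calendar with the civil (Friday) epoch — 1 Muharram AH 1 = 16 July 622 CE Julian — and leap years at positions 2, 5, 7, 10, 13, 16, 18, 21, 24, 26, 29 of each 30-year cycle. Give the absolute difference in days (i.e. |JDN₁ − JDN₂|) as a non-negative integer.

2038

JDN of the first date = 2451844.
JDN of the second date = 2453882.
|2453882 − 2451844| = 2038.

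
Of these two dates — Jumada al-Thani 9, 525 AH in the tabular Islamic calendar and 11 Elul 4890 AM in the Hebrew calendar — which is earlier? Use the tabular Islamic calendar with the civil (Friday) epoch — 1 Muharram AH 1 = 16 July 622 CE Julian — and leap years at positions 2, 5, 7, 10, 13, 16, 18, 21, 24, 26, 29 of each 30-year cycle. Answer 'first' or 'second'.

Converting both to JDN: 2134284 vs 2134020; the smaller is the second.

second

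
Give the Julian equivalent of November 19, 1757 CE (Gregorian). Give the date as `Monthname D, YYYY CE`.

The Julian–Gregorian offset here is 11 days (Julian trailing).
19 November 1757 Gregorian − 11 days → 8 November 1757 Julian.

November 8, 1757 CE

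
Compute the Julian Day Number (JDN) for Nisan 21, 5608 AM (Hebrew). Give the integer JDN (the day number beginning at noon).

Equivalently 24 April 1848 (Gregorian).
JDN 2400001 is 17 November 1858 CE (Gregorian), MJD 0; the target day is −3859 days from there, so JDN = 2396142.

2396142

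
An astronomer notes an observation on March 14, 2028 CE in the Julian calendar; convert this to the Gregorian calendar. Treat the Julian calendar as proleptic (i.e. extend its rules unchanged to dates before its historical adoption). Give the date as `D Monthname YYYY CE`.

27 March 2028 CE

For dates in this range the Gregorian date is 13 days ahead of the Julian.
14 March 2028 Julian + 13 days → 27 March 2028 Gregorian.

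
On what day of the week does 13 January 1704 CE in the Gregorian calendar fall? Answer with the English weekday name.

Since JDN mod 7 = 6 (0 = Monday), the day is Sunday.

Sunday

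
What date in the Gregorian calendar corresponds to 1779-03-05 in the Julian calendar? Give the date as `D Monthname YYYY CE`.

16 March 1779 CE

The Julian–Gregorian offset here is 11 days (Julian trailing).
5 March 1779 Julian + 11 days → 16 March 1779 Gregorian.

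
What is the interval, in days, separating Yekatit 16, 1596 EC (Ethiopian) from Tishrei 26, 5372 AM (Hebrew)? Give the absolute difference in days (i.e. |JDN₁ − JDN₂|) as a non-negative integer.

2781

First date → JDN 2306960; second date → JDN 2309741.
The interval is |2306960 − 2309741| = 2781 days.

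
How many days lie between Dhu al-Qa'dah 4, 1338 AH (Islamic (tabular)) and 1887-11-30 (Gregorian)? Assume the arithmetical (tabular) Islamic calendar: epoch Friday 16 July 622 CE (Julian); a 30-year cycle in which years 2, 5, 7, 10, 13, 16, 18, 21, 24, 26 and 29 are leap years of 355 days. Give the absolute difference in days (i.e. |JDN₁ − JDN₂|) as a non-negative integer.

11920

First date → JDN 2422526; second date → JDN 2410606.
The interval is |2422526 − 2410606| = 11920 days.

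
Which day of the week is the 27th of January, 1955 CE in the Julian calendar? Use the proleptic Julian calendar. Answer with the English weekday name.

Wednesday

Equivalently 9 February 1955 Gregorian, JDN 2435148.
Since JDN mod 7 = 2 (0 = Monday), the day is Wednesday.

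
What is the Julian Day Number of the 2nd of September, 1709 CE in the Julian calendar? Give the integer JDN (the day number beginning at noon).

In the Gregorian calendar the same day is 13 September 1709.
JDN 2451545 is 1 January 2000 CE (Gregorian); the target day is −106030 days from there, so JDN = 2345515.

2345515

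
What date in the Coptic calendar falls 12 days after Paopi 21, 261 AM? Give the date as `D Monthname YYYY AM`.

3 Hathor 261 AM

The starting date is JDN 1920045; 1920045 + 12 = 1920057.
JDN 1920057 corresponds to 3 Hathor 261 AM.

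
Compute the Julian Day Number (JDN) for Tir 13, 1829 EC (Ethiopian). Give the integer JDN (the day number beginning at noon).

2392030

Equivalently 20 January 1837 (Gregorian).
JDN 2451545 is 1 January 2000 CE (Gregorian); the target day is −59515 days from there, so JDN = 2392030.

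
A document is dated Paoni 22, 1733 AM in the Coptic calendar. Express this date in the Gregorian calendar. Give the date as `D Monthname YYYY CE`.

29 June 2017 CE

Both dates share Julian Day Number 2457934; in the Gregorian calendar that is 29 June 2017 CE.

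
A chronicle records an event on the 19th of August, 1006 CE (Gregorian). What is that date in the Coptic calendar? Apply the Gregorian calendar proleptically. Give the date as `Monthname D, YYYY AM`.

Both dates share Julian Day Number 2088724; in the Coptic calendar that is 20 Mesori 722 AM.

Mesori 20, 722 AM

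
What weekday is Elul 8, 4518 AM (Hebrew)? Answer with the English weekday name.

In the proleptic Gregorian calendar this is 22 August 758 (JDN 1998147).
JDN 1998147 mod 7 = 4, and JDN 0 was a Monday, so this is a Friday.

Friday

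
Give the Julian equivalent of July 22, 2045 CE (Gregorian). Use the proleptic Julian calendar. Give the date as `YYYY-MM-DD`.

2045-07-09

For dates in this range the Gregorian date is 13 days ahead of the Julian.
22 July 2045 Gregorian − 13 days → 9 July 2045 Julian.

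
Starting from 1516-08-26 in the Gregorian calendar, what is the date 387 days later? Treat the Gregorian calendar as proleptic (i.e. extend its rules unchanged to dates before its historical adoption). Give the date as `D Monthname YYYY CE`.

17 September 1517 CE

Counting 387 days forward from JDN 2275005 reaches JDN 2275392, which is 17 September 1517 CE.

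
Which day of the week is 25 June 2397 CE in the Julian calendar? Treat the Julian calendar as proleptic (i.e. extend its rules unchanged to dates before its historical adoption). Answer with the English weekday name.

In the Gregorian calendar this is 11 July 2397 (JDN 2596738).
2596738 ≡ 4 (mod 7); counting from Monday = 0 gives Friday.

Friday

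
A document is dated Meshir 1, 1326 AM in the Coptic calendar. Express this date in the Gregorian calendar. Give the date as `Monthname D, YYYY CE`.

Both dates share Julian Day Number 2309136; in the Gregorian calendar that is 5 February 1610 CE.

February 5, 1610 CE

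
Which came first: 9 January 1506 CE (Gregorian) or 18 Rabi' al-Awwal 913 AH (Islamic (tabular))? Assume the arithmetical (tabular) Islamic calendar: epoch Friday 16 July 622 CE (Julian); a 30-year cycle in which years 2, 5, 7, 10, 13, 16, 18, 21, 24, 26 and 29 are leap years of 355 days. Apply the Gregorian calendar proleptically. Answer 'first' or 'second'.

First date → JDN 2271123; second date → JDN 2271698.
JDN 2271123 < JDN 2271698, so the first date is earlier.

first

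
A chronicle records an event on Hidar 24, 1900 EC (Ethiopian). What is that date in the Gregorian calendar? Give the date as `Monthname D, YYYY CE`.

December 4, 1907 CE

Julian Day Number of the source date = 2417914.
Converting JDN 2417914 to the Gregorian calendar gives 4 December 1907 CE.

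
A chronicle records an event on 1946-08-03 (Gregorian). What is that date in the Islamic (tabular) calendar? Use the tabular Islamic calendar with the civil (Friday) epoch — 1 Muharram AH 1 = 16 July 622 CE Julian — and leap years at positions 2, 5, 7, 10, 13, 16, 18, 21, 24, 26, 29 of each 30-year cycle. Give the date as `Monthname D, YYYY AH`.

Both dates share Julian Day Number 2432036; in the tabular Islamic calendar that is 5 Ramadan 1365 AH.

Ramadan 5, 1365 AH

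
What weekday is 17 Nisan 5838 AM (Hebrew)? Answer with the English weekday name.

This is JDN 2480124 (31 March 2078 Gregorian).
JDN 2480124 mod 7 = 3, and JDN 0 was a Monday, so this is a Thursday.

Thursday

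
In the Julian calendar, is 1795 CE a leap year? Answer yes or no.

no

1795 mod 4 = 3, so it is a common year in the Julian calendar.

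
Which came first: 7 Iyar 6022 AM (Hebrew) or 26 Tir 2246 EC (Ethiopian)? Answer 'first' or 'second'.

Converting both to JDN: 2547355 vs 2544352; the smaller is the second.

second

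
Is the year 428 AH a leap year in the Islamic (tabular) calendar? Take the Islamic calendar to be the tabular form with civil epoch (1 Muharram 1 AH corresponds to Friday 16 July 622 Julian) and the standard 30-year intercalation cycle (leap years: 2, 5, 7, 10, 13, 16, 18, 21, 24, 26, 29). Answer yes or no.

Year 428 AH is year 8 of its 30-year cycle; leap positions are 2, 5, 7, 10, 13, 16, 18, 21, 24, 26, 29, so it is a common year (354 days).

no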